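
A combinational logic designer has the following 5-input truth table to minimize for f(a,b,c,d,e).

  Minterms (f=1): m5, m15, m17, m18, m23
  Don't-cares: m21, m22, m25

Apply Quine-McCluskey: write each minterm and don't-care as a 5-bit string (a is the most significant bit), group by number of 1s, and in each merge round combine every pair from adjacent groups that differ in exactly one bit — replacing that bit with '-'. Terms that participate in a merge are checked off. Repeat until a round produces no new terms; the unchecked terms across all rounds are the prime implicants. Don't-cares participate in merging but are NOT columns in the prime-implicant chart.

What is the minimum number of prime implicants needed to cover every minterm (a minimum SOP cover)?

5

Round 0: 00101✓ 01111 10001✓ 10010✓ 10101✓ 10110✓ 10111✓ 11001✓
Round 1: -0101 1-001 10-01 10-10 101-1 1011-
PIs = {-0101, 01111, 1-001, 10-01, 10-10, 101-1, 1011-}
Coverage chart:
  m5: -0101 ←essential
  m15: 01111 ←essential
  m17: 1-001,10-01
  m18: 10-10 ←essential
  m23: 101-1,1011-
Essential: -0101, 01111, 10-10
Petrick residual → 1-001, 101-1
Min cover (5 terms): b'cd'e + a'bcde + ac'd'e + ab'de' + ab'ce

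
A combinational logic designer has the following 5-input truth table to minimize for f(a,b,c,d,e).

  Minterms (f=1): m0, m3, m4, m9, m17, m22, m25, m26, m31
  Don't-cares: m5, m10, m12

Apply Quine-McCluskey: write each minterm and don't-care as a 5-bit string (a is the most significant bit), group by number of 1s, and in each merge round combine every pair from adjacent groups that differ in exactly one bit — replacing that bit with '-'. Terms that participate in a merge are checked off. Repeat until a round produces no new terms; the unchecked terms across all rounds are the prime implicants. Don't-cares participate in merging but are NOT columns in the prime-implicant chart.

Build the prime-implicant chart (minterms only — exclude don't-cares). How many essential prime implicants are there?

7

size-2^0 implicants → 00000(✓)  00011  00100(✓)  00101(✓)  01001(✓)  01010(✓)  01100(✓)  10001(✓)  10110  11001(✓)  11010(✓)  11111
size-2^1 implicants → -1001  -1010  0-100  00-00  0010-  1-001
Unchecked terms (primes): -1001, -1010, 0-100, 00-00, 00011, 0010-, 1-001, 10110, 11111
Minterm coverage:
  m0 ⊆ 00-00 [E]
  m3 ⊆ 00011 [E]
  m4 ⊆ 0-100,00-00,0010-
  m9 ⊆ -1001 [E]
  m17 ⊆ 1-001 [E]
  m22 ⊆ 10110 [E]
  m25 ⊆ -1001,1-001
  m26 ⊆ -1010 [E]
  m31 ⊆ 11111 [E]
E = {-1001, -1010, 00-00, 00011, 1-001, 10110, 11111}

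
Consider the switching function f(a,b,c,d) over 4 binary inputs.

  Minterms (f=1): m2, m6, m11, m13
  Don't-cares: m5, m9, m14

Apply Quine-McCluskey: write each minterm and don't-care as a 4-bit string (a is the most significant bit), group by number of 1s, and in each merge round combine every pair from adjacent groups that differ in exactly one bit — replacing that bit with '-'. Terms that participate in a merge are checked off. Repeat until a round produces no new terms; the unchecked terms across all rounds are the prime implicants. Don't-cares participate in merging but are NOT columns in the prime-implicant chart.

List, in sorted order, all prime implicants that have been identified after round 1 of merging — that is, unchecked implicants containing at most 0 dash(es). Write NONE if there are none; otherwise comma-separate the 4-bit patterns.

size-2^0 implicants → 0010(✓)  0101(✓)  0110(✓)  1001(✓)  1011(✓)  1101(✓)  1110(✓)
size-2^1 implicants → -101  -110  0-10  1-01  10-1
Unchecked terms (primes): -101, -110, 0-10, 1-01, 10-1

NONE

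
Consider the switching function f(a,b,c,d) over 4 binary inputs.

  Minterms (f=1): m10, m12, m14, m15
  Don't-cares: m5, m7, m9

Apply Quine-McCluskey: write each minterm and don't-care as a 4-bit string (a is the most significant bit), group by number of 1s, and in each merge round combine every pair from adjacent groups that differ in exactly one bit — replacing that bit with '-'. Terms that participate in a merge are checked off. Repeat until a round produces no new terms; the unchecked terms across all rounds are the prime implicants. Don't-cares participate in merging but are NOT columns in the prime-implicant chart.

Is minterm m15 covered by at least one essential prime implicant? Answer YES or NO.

NO

Round 0: 0101✓ 0111✓ 1001 1010✓ 1100✓ 1110✓ 1111✓
Round 1: -111 01-1 1-10 11-0 111-
PIs = {-111, 01-1, 1-10, 1001, 11-0, 111-}
Coverage chart:
  m10: 1-10 ←essential
  m12: 11-0 ←essential
  m14: 1-10,11-0,111-
  m15: -111,111-
Essential: 1-10, 11-0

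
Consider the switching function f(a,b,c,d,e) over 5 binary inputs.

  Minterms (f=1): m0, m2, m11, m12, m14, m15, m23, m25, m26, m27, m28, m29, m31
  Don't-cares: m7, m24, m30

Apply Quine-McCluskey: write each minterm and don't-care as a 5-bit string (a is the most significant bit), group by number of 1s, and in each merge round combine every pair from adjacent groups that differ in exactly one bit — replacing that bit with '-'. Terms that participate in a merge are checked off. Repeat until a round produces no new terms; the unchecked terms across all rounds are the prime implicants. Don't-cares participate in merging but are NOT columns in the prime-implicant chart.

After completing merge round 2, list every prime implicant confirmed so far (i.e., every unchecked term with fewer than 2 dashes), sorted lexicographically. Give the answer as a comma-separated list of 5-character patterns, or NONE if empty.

000-0

[col 0] 00000*, 00010*, 00111*, 01011*, 01100*, 01110*, 01111*, 10111*, 11000*, 11001*, 11010*, 11011*, 11100*, 11101*, 11110*, 11111*
[col 1] -0111*, -1011*, -1100*, -1110*, -1111*, 0-111*, 000-0, 01-11*, 011-0*, 0111-*, 1-111*, 11-00*, 11-01*, 11-10*, 11-11*, 110-0*, 110-1*, 1100-*, 1101-*, 111-0*, 111-1*, 1110-*, 1111-*
[col 2] --111, -1-11, -11-0, -111-, 11--0*, 11--1*, 11-0-*, 11-1-*, 110--*, 111--*
[col 3] 11---
Prime implicants: --111, -1-11, -11-0, -111-, 000-0, 11---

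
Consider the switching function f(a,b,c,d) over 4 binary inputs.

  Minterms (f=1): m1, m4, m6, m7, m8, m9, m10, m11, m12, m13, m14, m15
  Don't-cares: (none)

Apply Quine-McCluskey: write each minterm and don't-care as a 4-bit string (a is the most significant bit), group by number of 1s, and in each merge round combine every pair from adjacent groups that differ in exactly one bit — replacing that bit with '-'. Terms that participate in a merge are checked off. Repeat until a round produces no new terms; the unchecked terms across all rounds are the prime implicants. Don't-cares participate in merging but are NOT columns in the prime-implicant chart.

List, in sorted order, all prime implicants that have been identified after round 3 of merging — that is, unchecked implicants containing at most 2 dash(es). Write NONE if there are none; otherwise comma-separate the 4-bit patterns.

size-2^0 implicants → 0001(✓)  0100(✓)  0110(✓)  0111(✓)  1000(✓)  1001(✓)  1010(✓)  1011(✓)  1100(✓)  1101(✓)  1110(✓)  1111(✓)
size-2^1 implicants → -001  -100(✓)  -110(✓)  -111(✓)  01-0(✓)  011-(✓)  1-00(✓)  1-01(✓)  1-10(✓)  1-11(✓)  10-0(✓)  10-1(✓)  100-(✓)  101-(✓)  11-0(✓)  11-1(✓)  110-(✓)  111-(✓)
size-2^2 implicants → -1-0  -11-  1--0(✓)  1--1(✓)  1-0-(✓)  1-1-(✓)  10--(✓)  11--(✓)
size-2^3 implicants → 1---
Unchecked terms (primes): -001, -1-0, -11-, 1---

-001, -1-0, -11-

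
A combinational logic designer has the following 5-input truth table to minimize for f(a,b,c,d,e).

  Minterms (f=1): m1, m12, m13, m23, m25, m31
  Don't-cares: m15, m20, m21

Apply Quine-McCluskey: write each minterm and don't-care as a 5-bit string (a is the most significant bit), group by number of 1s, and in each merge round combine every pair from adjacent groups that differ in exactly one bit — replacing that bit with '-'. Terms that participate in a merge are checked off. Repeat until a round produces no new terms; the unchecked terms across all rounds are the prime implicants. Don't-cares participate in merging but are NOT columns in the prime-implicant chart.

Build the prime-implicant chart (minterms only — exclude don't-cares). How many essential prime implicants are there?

[col 0] 00001, 01100*, 01101*, 01111*, 10100*, 10101*, 10111*, 11001, 11111*
[col 1] -1111, 011-1, 0110-, 1-111, 101-1, 1010-
Prime implicants: -1111, 00001, 011-1, 0110-, 1-111, 101-1, 1010-, 11001
PI chart (minterm → PIs covering it):
  1 | 00001  (sole → essential)
  12 | 0110-  (sole → essential)
  13 | 011-1,0110-
  23 | 1-111,101-1
  25 | 11001  (sole → essential)
  31 | -1111,1-111
Essential prime implicants: 00001, 0110-, 11001

3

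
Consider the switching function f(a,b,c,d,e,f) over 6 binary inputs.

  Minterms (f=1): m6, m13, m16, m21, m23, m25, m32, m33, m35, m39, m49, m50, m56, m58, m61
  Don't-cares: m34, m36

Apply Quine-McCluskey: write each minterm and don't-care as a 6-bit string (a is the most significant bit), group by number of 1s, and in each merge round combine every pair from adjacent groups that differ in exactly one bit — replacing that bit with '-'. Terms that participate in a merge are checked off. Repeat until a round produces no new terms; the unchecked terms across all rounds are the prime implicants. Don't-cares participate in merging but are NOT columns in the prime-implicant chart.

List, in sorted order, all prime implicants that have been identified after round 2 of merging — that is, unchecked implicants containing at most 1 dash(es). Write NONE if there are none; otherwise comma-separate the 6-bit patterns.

[col 0] 000110, 001101, 010000, 010101*, 010111*, 011001, 100000*, 100001*, 100010*, 100011*, 100100*, 100111*, 110001*, 110010*, 111000*, 111010*, 111101
[col 1] 0101-1, 1-0001, 1-0010, 100-00, 100-11, 1000-0*, 1000-1*, 10000-*, 10001-*, 11-010, 1110-0
[col 2] 1000--
Prime implicants: 000110, 001101, 010000, 0101-1, 011001, 1-0001, 1-0010, 100-00, 100-11, 1000--, 11-010, 1110-0, 111101

000110, 001101, 010000, 0101-1, 011001, 1-0001, 1-0010, 100-00, 100-11, 11-010, 1110-0, 111101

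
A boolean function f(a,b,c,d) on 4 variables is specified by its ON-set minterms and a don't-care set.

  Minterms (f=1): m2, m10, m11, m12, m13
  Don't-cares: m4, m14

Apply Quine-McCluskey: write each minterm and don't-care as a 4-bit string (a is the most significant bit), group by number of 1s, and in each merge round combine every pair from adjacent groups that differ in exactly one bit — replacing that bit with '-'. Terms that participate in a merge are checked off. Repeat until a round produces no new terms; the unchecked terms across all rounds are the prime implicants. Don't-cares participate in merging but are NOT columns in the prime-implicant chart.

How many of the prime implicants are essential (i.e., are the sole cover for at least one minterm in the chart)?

3

Round 0: 0010✓ 0100✓ 1010✓ 1011✓ 1100✓ 1101✓ 1110✓
Round 1: -010 -100 1-10 101- 11-0 110-
PIs = {-010, -100, 1-10, 101-, 11-0, 110-}
Coverage chart:
  m2: -010 ←essential
  m10: -010,1-10,101-
  m11: 101- ←essential
  m12: -100,11-0,110-
  m13: 110- ←essential
Essential: -010, 101-, 110-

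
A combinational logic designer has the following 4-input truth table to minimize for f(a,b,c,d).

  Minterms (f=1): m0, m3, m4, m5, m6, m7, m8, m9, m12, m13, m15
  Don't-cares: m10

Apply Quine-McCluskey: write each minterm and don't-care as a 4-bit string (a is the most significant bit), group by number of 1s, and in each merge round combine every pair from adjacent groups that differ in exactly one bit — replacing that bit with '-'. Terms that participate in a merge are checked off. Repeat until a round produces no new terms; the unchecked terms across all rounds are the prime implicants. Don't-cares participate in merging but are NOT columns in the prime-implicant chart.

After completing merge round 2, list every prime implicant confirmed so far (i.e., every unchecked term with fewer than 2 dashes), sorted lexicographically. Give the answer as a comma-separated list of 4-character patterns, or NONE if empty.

Round 0: 0000✓ 0011✓ 0100✓ 0101✓ 0110✓ 0111✓ 1000✓ 1001✓ 1010✓ 1100✓ 1101✓ 1111✓
Round 1: -000✓ -100✓ -101✓ -111✓ 0-00✓ 0-11 01-0✓ 01-1✓ 010-✓ 011-✓ 1-00✓ 1-01✓ 10-0 100-✓ 11-1✓ 110-✓
Round 2: --00 -1-1 -10- 01-- 1-0-
PIs = {--00, -1-1, -10-, 0-11, 01--, 1-0-, 10-0}

0-11, 10-0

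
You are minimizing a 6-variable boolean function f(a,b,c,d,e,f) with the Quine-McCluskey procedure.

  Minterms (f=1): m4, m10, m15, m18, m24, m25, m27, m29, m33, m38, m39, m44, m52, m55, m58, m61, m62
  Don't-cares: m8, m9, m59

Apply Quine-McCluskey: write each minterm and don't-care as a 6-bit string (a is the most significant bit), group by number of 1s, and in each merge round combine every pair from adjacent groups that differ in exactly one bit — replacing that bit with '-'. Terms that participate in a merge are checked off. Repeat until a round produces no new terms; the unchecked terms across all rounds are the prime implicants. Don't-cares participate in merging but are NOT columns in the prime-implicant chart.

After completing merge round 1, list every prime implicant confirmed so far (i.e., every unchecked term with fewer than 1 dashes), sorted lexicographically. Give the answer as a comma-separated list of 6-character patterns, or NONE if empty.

Round 0: 000100 001000✓ 001001✓ 001010✓ 001111 010010 011000✓ 011001✓ 011011✓ 011101✓ 100001 100110✓ 100111✓ 101100 110100 110111✓ 111010✓ 111011✓ 111101✓ 111110✓
Round 1: -11011 -11101 0-1000✓ 0-1001✓ 0010-0 00100-✓ 011-01 0110-1 01100-✓ 1-0111 10011- 111-10 11101-
Round 2: 0-100-
PIs = {-11011, -11101, 0-100-, 000100, 0010-0, 001111, 010010, 011-01, 0110-1, 1-0111, 100001, 10011-, 101100, 110100, 111-10, 11101-}

000100, 001111, 010010, 100001, 101100, 110100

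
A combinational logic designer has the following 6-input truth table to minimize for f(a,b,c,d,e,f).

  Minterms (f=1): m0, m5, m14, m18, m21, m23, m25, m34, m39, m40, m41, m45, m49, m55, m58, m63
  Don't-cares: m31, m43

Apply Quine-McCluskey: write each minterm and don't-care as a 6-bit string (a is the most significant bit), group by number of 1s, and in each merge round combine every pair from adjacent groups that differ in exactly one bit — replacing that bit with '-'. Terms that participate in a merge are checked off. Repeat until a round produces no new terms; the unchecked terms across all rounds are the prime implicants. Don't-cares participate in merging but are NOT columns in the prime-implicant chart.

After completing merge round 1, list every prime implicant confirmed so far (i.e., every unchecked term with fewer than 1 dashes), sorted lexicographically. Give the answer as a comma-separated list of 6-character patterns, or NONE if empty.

size-2^0 implicants → 000000  000101(✓)  001110  010010  010101(✓)  010111(✓)  011001  011111(✓)  100010  100111(✓)  101000(✓)  101001(✓)  101011(✓)  101101(✓)  110001  110111(✓)  111010  111111(✓)
size-2^1 implicants → -10111(✓)  -11111(✓)  0-0101  01-111(✓)  0101-1  1-0111  101-01  1010-1  10100-  11-111(✓)
size-2^2 implicants → -1-111
Unchecked terms (primes): -1-111, 0-0101, 000000, 001110, 010010, 0101-1, 011001, 1-0111, 100010, 101-01, 1010-1, 10100-, 110001, 111010

000000, 001110, 010010, 011001, 100010, 110001, 111010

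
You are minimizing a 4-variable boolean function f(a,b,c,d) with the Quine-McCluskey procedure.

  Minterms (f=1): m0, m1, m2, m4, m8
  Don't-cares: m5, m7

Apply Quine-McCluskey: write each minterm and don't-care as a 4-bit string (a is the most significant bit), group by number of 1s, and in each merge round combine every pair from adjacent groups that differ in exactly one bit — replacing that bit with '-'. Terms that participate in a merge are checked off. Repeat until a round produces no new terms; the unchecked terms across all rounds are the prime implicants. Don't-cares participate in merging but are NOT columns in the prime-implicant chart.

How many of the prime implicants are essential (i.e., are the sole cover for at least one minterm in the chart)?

3

Round 0: 0000✓ 0001✓ 0010✓ 0100✓ 0101✓ 0111✓ 1000✓
Round 1: -000 0-00✓ 0-01✓ 00-0 000-✓ 01-1 010-✓
Round 2: 0-0-
PIs = {-000, 0-0-, 00-0, 01-1}
Coverage chart:
  m0: -000,0-0-,00-0
  m1: 0-0- ←essential
  m2: 00-0 ←essential
  m4: 0-0- ←essential
  m8: -000 ←essential
Essential: -000, 0-0-, 00-0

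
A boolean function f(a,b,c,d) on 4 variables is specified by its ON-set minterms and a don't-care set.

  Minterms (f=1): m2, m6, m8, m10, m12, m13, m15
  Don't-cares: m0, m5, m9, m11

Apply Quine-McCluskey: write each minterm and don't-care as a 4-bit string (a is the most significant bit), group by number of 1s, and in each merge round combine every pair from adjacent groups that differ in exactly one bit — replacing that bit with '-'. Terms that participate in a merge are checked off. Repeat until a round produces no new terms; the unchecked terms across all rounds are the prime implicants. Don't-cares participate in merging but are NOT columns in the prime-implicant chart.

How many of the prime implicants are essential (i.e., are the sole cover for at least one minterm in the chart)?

3

[col 0] 0000*, 0010*, 0101*, 0110*, 1000*, 1001*, 1010*, 1011*, 1100*, 1101*, 1111*
[col 1] -000*, -010*, -101, 0-10, 00-0*, 1-00*, 1-01*, 1-11*, 10-0*, 10-1*, 100-*, 101-*, 11-1*, 110-*
[col 2] -0-0, 1--1, 1-0-, 10--
Prime implicants: -0-0, -101, 0-10, 1--1, 1-0-, 10--
PI chart (minterm → PIs covering it):
  2 | -0-0,0-10
  6 | 0-10  (sole → essential)
  8 | -0-0,1-0-,10--
  10 | -0-0,10--
  12 | 1-0-  (sole → essential)
  13 | -101,1--1,1-0-
  15 | 1--1  (sole → essential)
Essential prime implicants: 0-10, 1--1, 1-0-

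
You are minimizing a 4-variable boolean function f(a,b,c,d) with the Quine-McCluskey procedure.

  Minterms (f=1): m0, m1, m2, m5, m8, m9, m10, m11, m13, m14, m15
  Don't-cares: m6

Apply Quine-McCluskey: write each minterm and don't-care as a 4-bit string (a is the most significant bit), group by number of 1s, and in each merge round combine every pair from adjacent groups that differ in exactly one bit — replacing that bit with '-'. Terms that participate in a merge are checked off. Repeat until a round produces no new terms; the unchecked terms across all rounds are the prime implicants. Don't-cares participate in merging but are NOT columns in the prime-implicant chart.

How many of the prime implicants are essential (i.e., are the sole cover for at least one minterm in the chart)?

[col 0] 0000*, 0001*, 0010*, 0101*, 0110*, 1000*, 1001*, 1010*, 1011*, 1101*, 1110*, 1111*
[col 1] -000*, -001*, -010*, -101*, -110*, 0-01*, 0-10*, 00-0*, 000-*, 1-01*, 1-10*, 1-11*, 10-0*, 10-1*, 100-*, 101-*, 11-1*, 111-*
[col 2] --01, --10, -0-0, -00-, 1--1, 1-1-, 10--
Prime implicants: --01, --10, -0-0, -00-, 1--1, 1-1-, 10--
PI chart (minterm → PIs covering it):
  0 | -0-0,-00-
  1 | --01,-00-
  2 | --10,-0-0
  5 | --01  (sole → essential)
  8 | -0-0,-00-,10--
  9 | --01,-00-,1--1,10--
  10 | --10,-0-0,1-1-,10--
  11 | 1--1,1-1-,10--
  13 | --01,1--1
  14 | --10,1-1-
  15 | 1--1,1-1-
Essential prime implicants: --01

1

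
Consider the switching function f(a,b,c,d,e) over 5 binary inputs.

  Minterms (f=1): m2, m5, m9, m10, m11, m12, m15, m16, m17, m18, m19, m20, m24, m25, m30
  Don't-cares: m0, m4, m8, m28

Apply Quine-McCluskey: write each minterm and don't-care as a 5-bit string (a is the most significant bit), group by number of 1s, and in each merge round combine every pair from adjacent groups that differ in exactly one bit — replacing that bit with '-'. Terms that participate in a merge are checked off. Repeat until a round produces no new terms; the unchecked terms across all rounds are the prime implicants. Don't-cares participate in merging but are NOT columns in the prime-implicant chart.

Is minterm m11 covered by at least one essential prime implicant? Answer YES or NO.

size-2^0 implicants → 00000(✓)  00010(✓)  00100(✓)  00101(✓)  01000(✓)  01001(✓)  01010(✓)  01011(✓)  01100(✓)  01111(✓)  10000(✓)  10001(✓)  10010(✓)  10011(✓)  10100(✓)  11000(✓)  11001(✓)  11100(✓)  11110(✓)
size-2^1 implicants → -0000(✓)  -0010(✓)  -0100(✓)  -1000(✓)  -1001(✓)  -1100(✓)  0-000(✓)  0-010(✓)  0-100(✓)  00-00(✓)  000-0(✓)  0010-  01-00(✓)  01-11  010-0(✓)  010-1(✓)  0100-(✓)  0101-(✓)  1-000(✓)  1-001(✓)  1-100(✓)  10-00(✓)  100-0(✓)  100-1(✓)  1000-(✓)  1001-(✓)  11-00(✓)  1100-(✓)  111-0
size-2^2 implicants → --000(✓)  --100(✓)  -0-00(✓)  -00-0  -1-00(✓)  -100-  0--00(✓)  0-0-0  010--  1--00(✓)  1-00-  100--
size-2^3 implicants → ---00
Unchecked terms (primes): ---00, -00-0, -100-, 0-0-0, 0010-, 01-11, 010--, 1-00-, 100--, 111-0
Minterm coverage:
  m2 ⊆ -00-0,0-0-0
  m5 ⊆ 0010- [E]
  m9 ⊆ -100-,010--
  m10 ⊆ 0-0-0,010--
  m11 ⊆ 01-11,010--
  m12 ⊆ ---00 [E]
  m15 ⊆ 01-11 [E]
  m16 ⊆ ---00,-00-0,1-00-,100--
  m17 ⊆ 1-00-,100--
  m18 ⊆ -00-0,100--
  m19 ⊆ 100-- [E]
  m20 ⊆ ---00 [E]
  m24 ⊆ ---00,-100-,1-00-
  m25 ⊆ -100-,1-00-
  m30 ⊆ 111-0 [E]
E = {---00, 0010-, 01-11, 100--, 111-0}

YES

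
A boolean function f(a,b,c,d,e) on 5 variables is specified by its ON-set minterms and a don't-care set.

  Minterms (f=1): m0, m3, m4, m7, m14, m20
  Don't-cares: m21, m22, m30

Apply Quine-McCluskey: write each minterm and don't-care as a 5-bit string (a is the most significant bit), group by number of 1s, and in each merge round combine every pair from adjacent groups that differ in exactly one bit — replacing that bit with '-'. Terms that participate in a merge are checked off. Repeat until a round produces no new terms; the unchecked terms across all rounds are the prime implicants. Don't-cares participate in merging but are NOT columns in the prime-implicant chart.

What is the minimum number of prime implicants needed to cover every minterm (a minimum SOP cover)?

size-2^0 implicants → 00000(✓)  00011(✓)  00100(✓)  00111(✓)  01110(✓)  10100(✓)  10101(✓)  10110(✓)  11110(✓)
size-2^1 implicants → -0100  -1110  00-00  00-11  1-110  101-0  1010-
Unchecked terms (primes): -0100, -1110, 00-00, 00-11, 1-110, 101-0, 1010-
Minterm coverage:
  m0 ⊆ 00-00 [E]
  m3 ⊆ 00-11 [E]
  m4 ⊆ -0100,00-00
  m7 ⊆ 00-11 [E]
  m14 ⊆ -1110 [E]
  m20 ⊆ -0100,101-0,1010-
E = {-1110, 00-00, 00-11}
Petrick residual → -0100
Cover = b'cd'e' + bcde' + a'b'd'e' + a'b'de  |cover|=4

4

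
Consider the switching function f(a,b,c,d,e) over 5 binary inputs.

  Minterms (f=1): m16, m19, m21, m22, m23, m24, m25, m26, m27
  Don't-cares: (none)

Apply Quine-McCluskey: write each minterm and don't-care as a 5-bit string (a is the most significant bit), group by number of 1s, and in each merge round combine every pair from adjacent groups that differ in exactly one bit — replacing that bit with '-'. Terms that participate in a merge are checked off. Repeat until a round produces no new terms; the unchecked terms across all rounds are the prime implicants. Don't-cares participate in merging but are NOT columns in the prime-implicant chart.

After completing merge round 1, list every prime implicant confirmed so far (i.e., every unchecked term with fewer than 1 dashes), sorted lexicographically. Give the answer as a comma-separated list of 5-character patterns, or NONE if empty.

Round 0: 10000✓ 10011✓ 10101✓ 10110✓ 10111✓ 11000✓ 11001✓ 11010✓ 11011✓
Round 1: 1-000 1-011 10-11 101-1 1011- 110-0✓ 110-1✓ 1100-✓ 1101-✓
Round 2: 110--
PIs = {1-000, 1-011, 10-11, 101-1, 1011-, 110--}

NONE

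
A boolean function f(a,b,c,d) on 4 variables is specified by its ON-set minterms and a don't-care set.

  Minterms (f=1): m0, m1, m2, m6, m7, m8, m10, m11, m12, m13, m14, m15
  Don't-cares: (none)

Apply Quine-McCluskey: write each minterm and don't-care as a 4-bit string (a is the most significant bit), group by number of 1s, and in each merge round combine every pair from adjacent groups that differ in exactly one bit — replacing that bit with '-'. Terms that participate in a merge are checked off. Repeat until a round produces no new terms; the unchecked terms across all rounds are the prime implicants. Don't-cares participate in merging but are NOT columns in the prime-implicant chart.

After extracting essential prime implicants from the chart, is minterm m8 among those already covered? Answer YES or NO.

size-2^0 implicants → 0000(✓)  0001(✓)  0010(✓)  0110(✓)  0111(✓)  1000(✓)  1010(✓)  1011(✓)  1100(✓)  1101(✓)  1110(✓)  1111(✓)
size-2^1 implicants → -000(✓)  -010(✓)  -110(✓)  -111(✓)  0-10(✓)  00-0(✓)  000-  011-(✓)  1-00(✓)  1-10(✓)  1-11(✓)  10-0(✓)  101-(✓)  11-0(✓)  11-1(✓)  110-(✓)  111-(✓)
size-2^2 implicants → --10  -0-0  -11-  1--0  1-1-  11--
Unchecked terms (primes): --10, -0-0, -11-, 000-, 1--0, 1-1-, 11--
Minterm coverage:
  m0 ⊆ -0-0,000-
  m1 ⊆ 000- [E]
  m2 ⊆ --10,-0-0
  m6 ⊆ --10,-11-
  m7 ⊆ -11- [E]
  m8 ⊆ -0-0,1--0
  m10 ⊆ --10,-0-0,1--0,1-1-
  m11 ⊆ 1-1- [E]
  m12 ⊆ 1--0,11--
  m13 ⊆ 11-- [E]
  m14 ⊆ --10,-11-,1--0,1-1-,11--
  m15 ⊆ -11-,1-1-,11--
E = {-11-, 000-, 1-1-, 11--}

NO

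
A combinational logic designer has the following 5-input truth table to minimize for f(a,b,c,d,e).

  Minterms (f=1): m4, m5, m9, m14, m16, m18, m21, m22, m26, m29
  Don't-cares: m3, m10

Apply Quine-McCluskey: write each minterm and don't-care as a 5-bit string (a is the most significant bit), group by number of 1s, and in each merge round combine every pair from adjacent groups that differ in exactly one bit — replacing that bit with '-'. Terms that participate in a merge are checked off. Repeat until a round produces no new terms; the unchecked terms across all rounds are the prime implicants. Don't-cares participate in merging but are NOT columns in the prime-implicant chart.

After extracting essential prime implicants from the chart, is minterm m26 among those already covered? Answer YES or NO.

size-2^0 implicants → 00011  00100(✓)  00101(✓)  01001  01010(✓)  01110(✓)  10000(✓)  10010(✓)  10101(✓)  10110(✓)  11010(✓)  11101(✓)
size-2^1 implicants → -0101  -1010  0010-  01-10  1-010  1-101  10-10  100-0
Unchecked terms (primes): -0101, -1010, 00011, 0010-, 01-10, 01001, 1-010, 1-101, 10-10, 100-0
Minterm coverage:
  m4 ⊆ 0010- [E]
  m5 ⊆ -0101,0010-
  m9 ⊆ 01001 [E]
  m14 ⊆ 01-10 [E]
  m16 ⊆ 100-0 [E]
  m18 ⊆ 1-010,10-10,100-0
  m21 ⊆ -0101,1-101
  m22 ⊆ 10-10 [E]
  m26 ⊆ -1010,1-010
  m29 ⊆ 1-101 [E]
E = {0010-, 01-10, 01001, 1-101, 10-10, 100-0}

NO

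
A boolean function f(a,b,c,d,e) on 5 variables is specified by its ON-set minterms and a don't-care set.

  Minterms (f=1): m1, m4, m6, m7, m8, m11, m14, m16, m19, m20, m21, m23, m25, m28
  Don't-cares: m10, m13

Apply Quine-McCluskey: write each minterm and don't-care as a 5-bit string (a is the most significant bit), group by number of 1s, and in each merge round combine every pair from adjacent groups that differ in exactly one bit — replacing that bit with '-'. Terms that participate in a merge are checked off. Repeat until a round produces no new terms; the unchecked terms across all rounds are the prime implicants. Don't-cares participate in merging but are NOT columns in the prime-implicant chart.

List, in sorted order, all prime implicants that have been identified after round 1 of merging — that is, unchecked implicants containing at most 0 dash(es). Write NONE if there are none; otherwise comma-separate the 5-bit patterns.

00001, 01101, 11001

size-2^0 implicants → 00001  00100(✓)  00110(✓)  00111(✓)  01000(✓)  01010(✓)  01011(✓)  01101  01110(✓)  10000(✓)  10011(✓)  10100(✓)  10101(✓)  10111(✓)  11001  11100(✓)
size-2^1 implicants → -0100  -0111  0-110  001-0  0011-  01-10  010-0  0101-  1-100  10-00  10-11  101-1  1010-
Unchecked terms (primes): -0100, -0111, 0-110, 00001, 001-0, 0011-, 01-10, 010-0, 0101-, 01101, 1-100, 10-00, 10-11, 101-1, 1010-, 11001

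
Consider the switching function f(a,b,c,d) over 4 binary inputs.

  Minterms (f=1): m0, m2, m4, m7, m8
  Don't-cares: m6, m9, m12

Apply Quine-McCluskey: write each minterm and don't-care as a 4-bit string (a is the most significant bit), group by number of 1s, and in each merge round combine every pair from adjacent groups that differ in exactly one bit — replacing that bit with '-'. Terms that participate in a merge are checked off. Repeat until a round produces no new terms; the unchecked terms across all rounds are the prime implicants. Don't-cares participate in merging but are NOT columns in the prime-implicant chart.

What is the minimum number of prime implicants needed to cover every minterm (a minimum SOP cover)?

3

[col 0] 0000*, 0010*, 0100*, 0110*, 0111*, 1000*, 1001*, 1100*
[col 1] -000*, -100*, 0-00*, 0-10*, 00-0*, 01-0*, 011-, 1-00*, 100-
[col 2] --00, 0--0
Prime implicants: --00, 0--0, 011-, 100-
PI chart (minterm → PIs covering it):
  0 | --00,0--0
  2 | 0--0  (sole → essential)
  4 | --00,0--0
  7 | 011-  (sole → essential)
  8 | --00,100-
Essential prime implicants: 0--0, 011-
Petrick residual → --00
Minimum SOP uses 3 PIs: c'd' + a'd' + a'bc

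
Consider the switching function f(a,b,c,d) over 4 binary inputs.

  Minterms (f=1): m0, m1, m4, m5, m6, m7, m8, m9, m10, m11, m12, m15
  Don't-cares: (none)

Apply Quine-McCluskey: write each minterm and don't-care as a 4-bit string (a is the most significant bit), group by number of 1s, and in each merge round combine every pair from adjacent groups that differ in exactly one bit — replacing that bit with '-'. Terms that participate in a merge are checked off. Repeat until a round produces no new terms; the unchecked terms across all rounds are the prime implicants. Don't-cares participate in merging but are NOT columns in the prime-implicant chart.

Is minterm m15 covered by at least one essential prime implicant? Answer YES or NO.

NO

[col 0] 0000*, 0001*, 0100*, 0101*, 0110*, 0111*, 1000*, 1001*, 1010*, 1011*, 1100*, 1111*
[col 1] -000*, -001*, -100*, -111, 0-00*, 0-01*, 000-*, 01-0*, 01-1*, 010-*, 011-*, 1-00*, 1-11, 10-0*, 10-1*, 100-*, 101-*
[col 2] --00, -00-, 0-0-, 01--, 10--
Prime implicants: --00, -00-, -111, 0-0-, 01--, 1-11, 10--
PI chart (minterm → PIs covering it):
  0 | --00,-00-,0-0-
  1 | -00-,0-0-
  4 | --00,0-0-,01--
  5 | 0-0-,01--
  6 | 01--  (sole → essential)
  7 | -111,01--
  8 | --00,-00-,10--
  9 | -00-,10--
  10 | 10--  (sole → essential)
  11 | 1-11,10--
  12 | --00  (sole → essential)
  15 | -111,1-11
Essential prime implicants: --00, 01--, 10--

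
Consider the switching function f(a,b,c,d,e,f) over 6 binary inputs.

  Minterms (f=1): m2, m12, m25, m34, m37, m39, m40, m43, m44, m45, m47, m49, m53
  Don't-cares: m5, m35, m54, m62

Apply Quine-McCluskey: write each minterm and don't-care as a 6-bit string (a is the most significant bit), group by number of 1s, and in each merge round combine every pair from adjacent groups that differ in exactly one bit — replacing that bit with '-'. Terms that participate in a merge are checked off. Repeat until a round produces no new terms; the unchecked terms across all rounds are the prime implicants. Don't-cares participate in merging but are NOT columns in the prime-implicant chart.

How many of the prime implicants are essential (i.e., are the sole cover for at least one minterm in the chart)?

6

[col 0] 000010*, 000101*, 001100*, 011001, 100010*, 100011*, 100101*, 100111*, 101000*, 101011*, 101100*, 101101*, 101111*, 110001*, 110101*, 110110*, 111110*
[col 1] -00010, -00101, -01100, 1-0101, 10-011*, 10-101*, 10-111*, 100-11*, 10001-, 1001-1*, 101-00, 101-11*, 1011-1*, 10110-, 11-110, 110-01
[col 2] 10--11, 10-1-1
Prime implicants: -00010, -00101, -01100, 011001, 1-0101, 10--11, 10-1-1, 10001-, 101-00, 10110-, 11-110, 110-01
PI chart (minterm → PIs covering it):
  2 | -00010  (sole → essential)
  12 | -01100  (sole → essential)
  25 | 011001  (sole → essential)
  34 | -00010,10001-
  37 | -00101,1-0101,10-1-1
  39 | 10--11,10-1-1
  40 | 101-00  (sole → essential)
  43 | 10--11  (sole → essential)
  44 | -01100,101-00,10110-
  45 | 10-1-1,10110-
  47 | 10--11,10-1-1
  49 | 110-01  (sole → essential)
  53 | 1-0101,110-01
Essential prime implicants: -00010, -01100, 011001, 10--11, 101-00, 110-01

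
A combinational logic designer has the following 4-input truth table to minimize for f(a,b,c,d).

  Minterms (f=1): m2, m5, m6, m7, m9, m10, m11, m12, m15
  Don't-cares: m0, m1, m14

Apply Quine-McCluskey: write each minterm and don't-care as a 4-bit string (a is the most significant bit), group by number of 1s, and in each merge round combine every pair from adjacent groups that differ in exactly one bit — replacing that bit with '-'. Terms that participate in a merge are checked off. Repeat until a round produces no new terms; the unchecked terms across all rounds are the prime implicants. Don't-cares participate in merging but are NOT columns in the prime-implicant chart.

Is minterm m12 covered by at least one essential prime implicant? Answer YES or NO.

Round 0: 0000✓ 0001✓ 0010✓ 0101✓ 0110✓ 0111✓ 1001✓ 1010✓ 1011✓ 1100✓ 1110✓ 1111✓
Round 1: -001 -010✓ -110✓ -111✓ 0-01 0-10✓ 00-0 000- 01-1 011-✓ 1-10✓ 1-11✓ 10-1 101-✓ 11-0 111-✓
Round 2: --10 -11- 1-1-
PIs = {--10, -001, -11-, 0-01, 00-0, 000-, 01-1, 1-1-, 10-1, 11-0}
Coverage chart:
  m2: --10,00-0
  m5: 0-01,01-1
  m6: --10,-11-
  m7: -11-,01-1
  m9: -001,10-1
  m10: --10,1-1-
  m11: 1-1-,10-1
  m12: 11-0 ←essential
  m15: -11-,1-1-
Essential: 11-0

YES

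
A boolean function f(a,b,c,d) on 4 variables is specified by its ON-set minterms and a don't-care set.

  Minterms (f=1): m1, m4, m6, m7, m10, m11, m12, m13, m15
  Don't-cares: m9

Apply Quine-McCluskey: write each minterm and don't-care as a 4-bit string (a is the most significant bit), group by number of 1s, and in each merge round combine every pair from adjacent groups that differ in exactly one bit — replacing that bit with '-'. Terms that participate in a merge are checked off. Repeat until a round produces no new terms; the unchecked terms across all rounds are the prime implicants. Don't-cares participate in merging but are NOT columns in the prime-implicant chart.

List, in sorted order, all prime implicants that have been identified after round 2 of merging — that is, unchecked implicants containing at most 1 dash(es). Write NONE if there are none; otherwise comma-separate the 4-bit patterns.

[col 0] 0001*, 0100*, 0110*, 0111*, 1001*, 1010*, 1011*, 1100*, 1101*, 1111*
[col 1] -001, -100, -111, 01-0, 011-, 1-01*, 1-11*, 10-1*, 101-, 11-1*, 110-
[col 2] 1--1
Prime implicants: -001, -100, -111, 01-0, 011-, 1--1, 101-, 110-

-001, -100, -111, 01-0, 011-, 101-, 110-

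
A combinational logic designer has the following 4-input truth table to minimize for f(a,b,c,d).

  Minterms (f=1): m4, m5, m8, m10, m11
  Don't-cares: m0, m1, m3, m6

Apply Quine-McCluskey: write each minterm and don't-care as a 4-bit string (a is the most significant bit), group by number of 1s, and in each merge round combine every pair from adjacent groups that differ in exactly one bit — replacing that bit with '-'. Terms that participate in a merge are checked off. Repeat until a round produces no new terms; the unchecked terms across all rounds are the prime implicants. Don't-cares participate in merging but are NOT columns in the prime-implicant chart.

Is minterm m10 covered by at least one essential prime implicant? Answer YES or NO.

NO

Round 0: 0000✓ 0001✓ 0011✓ 0100✓ 0101✓ 0110✓ 1000✓ 1010✓ 1011✓
Round 1: -000 -011 0-00✓ 0-01✓ 00-1 000-✓ 01-0 010-✓ 10-0 101-
Round 2: 0-0-
PIs = {-000, -011, 0-0-, 00-1, 01-0, 10-0, 101-}
Coverage chart:
  m4: 0-0-,01-0
  m5: 0-0- ←essential
  m8: -000,10-0
  m10: 10-0,101-
  m11: -011,101-
Essential: 0-0-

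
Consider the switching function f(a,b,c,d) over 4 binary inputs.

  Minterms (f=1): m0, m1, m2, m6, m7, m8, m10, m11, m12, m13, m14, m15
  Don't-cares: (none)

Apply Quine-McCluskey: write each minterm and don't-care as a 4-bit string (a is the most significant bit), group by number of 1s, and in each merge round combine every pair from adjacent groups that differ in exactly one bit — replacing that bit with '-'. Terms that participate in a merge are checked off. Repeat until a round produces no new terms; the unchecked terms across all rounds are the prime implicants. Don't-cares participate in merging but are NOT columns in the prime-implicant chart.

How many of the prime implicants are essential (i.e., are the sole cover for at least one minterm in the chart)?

4

Round 0: 0000✓ 0001✓ 0010✓ 0110✓ 0111✓ 1000✓ 1010✓ 1011✓ 1100✓ 1101✓ 1110✓ 1111✓
Round 1: -000✓ -010✓ -110✓ -111✓ 0-10✓ 00-0✓ 000- 011-✓ 1-00✓ 1-10✓ 1-11✓ 10-0✓ 101-✓ 11-0✓ 11-1✓ 110-✓ 111-✓
Round 2: --10 -0-0 -11- 1--0 1-1- 11--
PIs = {--10, -0-0, -11-, 000-, 1--0, 1-1-, 11--}
Coverage chart:
  m0: -0-0,000-
  m1: 000- ←essential
  m2: --10,-0-0
  m6: --10,-11-
  m7: -11- ←essential
  m8: -0-0,1--0
  m10: --10,-0-0,1--0,1-1-
  m11: 1-1- ←essential
  m12: 1--0,11--
  m13: 11-- ←essential
  m14: --10,-11-,1--0,1-1-,11--
  m15: -11-,1-1-,11--
Essential: -11-, 000-, 1-1-, 11--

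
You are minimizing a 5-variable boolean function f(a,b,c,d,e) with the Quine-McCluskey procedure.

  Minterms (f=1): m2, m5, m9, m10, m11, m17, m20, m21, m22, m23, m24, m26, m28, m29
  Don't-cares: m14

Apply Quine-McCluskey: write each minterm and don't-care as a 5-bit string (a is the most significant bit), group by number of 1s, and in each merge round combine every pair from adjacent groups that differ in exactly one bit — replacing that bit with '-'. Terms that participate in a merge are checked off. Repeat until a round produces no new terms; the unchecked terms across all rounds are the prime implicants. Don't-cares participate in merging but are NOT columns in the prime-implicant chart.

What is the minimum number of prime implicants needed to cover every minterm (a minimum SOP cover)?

7

size-2^0 implicants → 00010(✓)  00101(✓)  01001(✓)  01010(✓)  01011(✓)  01110(✓)  10001(✓)  10100(✓)  10101(✓)  10110(✓)  10111(✓)  11000(✓)  11010(✓)  11100(✓)  11101(✓)
size-2^1 implicants → -0101  -1010  0-010  01-10  010-1  0101-  1-100(✓)  1-101(✓)  10-01  101-0(✓)  101-1(✓)  1010-(✓)  1011-(✓)  11-00  110-0  1110-(✓)
size-2^2 implicants → 1-10-  101--
Unchecked terms (primes): -0101, -1010, 0-010, 01-10, 010-1, 0101-, 1-10-, 10-01, 101--, 11-00, 110-0
Minterm coverage:
  m2 ⊆ 0-010 [E]
  m5 ⊆ -0101 [E]
  m9 ⊆ 010-1 [E]
  m10 ⊆ -1010,0-010,01-10,0101-
  m11 ⊆ 010-1,0101-
  m17 ⊆ 10-01 [E]
  m20 ⊆ 1-10-,101--
  m21 ⊆ -0101,1-10-,10-01,101--
  m22 ⊆ 101-- [E]
  m23 ⊆ 101-- [E]
  m24 ⊆ 11-00,110-0
  m26 ⊆ -1010,110-0
  m28 ⊆ 1-10-,11-00
  m29 ⊆ 1-10- [E]
E = {-0101, 0-010, 010-1, 1-10-, 10-01, 101--}
Petrick residual → 110-0
Cover = b'cd'e + a'c'de' + a'bc'e + acd' + ab'd'e + ab'c + abc'e'  |cover|=7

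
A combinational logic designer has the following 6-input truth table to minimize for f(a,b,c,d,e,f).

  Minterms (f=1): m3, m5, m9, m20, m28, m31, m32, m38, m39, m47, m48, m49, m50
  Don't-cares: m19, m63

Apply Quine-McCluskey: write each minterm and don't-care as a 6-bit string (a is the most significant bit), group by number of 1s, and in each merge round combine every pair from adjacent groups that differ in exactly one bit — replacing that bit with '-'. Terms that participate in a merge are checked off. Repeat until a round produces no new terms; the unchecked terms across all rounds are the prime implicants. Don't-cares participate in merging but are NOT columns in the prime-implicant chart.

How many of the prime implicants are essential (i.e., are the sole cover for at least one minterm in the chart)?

9

[col 0] 000011*, 000101, 001001, 010011*, 010100*, 011100*, 011111*, 100000*, 100110*, 100111*, 101111*, 110000*, 110001*, 110010*, 111111*
[col 1] -11111, 0-0011, 01-100, 1-0000, 1-1111, 10-111, 10011-, 1100-0, 11000-
Prime implicants: -11111, 0-0011, 000101, 001001, 01-100, 1-0000, 1-1111, 10-111, 10011-, 1100-0, 11000-
PI chart (minterm → PIs covering it):
  3 | 0-0011  (sole → essential)
  5 | 000101  (sole → essential)
  9 | 001001  (sole → essential)
  20 | 01-100  (sole → essential)
  28 | 01-100  (sole → essential)
  31 | -11111  (sole → essential)
  32 | 1-0000  (sole → essential)
  38 | 10011-  (sole → essential)
  39 | 10-111,10011-
  47 | 1-1111,10-111
  48 | 1-0000,1100-0,11000-
  49 | 11000-  (sole → essential)
  50 | 1100-0  (sole → essential)
Essential prime implicants: -11111, 0-0011, 000101, 001001, 01-100, 1-0000, 10011-, 1100-0, 11000-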